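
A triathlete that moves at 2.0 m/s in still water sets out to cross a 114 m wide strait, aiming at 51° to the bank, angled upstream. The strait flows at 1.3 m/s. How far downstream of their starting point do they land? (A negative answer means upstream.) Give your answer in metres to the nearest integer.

3 m

Perpendicular speed = 1.554 m/s; crossing time = 114 / 1.554 = 73.345 s.
Net downstream speed = 0.041 m/s.
Drift = 0.041 × 73.345 = 3.034 m (downstream).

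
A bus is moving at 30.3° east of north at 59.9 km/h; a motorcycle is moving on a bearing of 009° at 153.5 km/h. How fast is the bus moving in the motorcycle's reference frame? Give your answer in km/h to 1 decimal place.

100.1 km/h

Taking east as x and north as y: bus velocity = (30.221, 51.717) km/h; motorcycle velocity = (24.013, 151.610) km/h.
Velocity of bus relative to motorcycle = (30.221, 51.717) − (24.013, 151.610) = (6.209, -99.893) km/h.
Magnitude = |(6.209, -99.893)| = 100.086 km/h.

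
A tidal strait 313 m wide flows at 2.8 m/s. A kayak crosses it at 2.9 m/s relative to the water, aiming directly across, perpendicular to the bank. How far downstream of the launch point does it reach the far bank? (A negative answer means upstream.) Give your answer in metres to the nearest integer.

Perpendicular speed = 2.900 m/s; crossing time = 313 / 2.900 = 107.931 s.
Net downstream speed = 2.800 m/s.
Drift = 2.800 × 107.931 = 302.207 m (downstream).

302 m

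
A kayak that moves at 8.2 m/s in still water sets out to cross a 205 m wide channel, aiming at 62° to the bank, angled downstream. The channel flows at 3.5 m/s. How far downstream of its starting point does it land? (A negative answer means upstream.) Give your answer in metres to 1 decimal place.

208.1 m

Perpendicular speed = 7.240 m/s; crossing time = 205 / 7.240 = 28.314 s.
Net downstream speed = 7.350 m/s.
Drift = 7.350 × 28.314 = 208.100 m (downstream).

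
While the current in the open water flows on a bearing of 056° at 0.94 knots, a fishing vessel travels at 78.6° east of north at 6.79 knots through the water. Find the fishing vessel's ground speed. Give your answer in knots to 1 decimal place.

7.7 knots

Taking east as x and north as y: velocity relative to the water = (6.656, 1.342) knots; the water relative to ground = (0.779, 0.526) knots.
Velocity relative to ground = (6.656, 1.342) + (0.779, 0.526) = (7.435, 1.868) knots.
Speed = |(7.435, 1.868)| = 7.666 knots.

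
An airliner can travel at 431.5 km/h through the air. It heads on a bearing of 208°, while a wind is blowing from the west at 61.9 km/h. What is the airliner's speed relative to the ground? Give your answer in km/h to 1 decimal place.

406.1 km/h

Taking east as x and north as y: velocity relative to the air = (-202.577, -380.992) km/h; the air relative to ground = (61.900, 0.000) km/h.
Velocity relative to ground = (-202.577, -380.992) + (61.900, 0.000) = (-140.677, -380.992) km/h.
Speed = |(-140.677, -380.992)| = 406.134 km/h.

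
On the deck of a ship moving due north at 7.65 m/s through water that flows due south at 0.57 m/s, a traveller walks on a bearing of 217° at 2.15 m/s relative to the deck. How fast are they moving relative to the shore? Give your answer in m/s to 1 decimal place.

In east/north components (m/s): traveller relative to ship = (-1.294, -1.717); ship relative to water = (0.000, 7.650); water relative to ground = (0.000, -0.570).
Sum = (-1.294, 5.363) m/s.
Speed = |(-1.294, 5.363)| = 5.517 m/s.

5.5 m/s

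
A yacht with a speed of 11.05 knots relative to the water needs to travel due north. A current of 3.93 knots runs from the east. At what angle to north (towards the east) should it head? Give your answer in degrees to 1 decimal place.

The current pushes perpendicular to the desired track; the heading must have a component into the current equal to 3.93 knots: 11.05 sin θ = 3.93.
sin θ = 0.3557, so θ = 20.834°.

20.8°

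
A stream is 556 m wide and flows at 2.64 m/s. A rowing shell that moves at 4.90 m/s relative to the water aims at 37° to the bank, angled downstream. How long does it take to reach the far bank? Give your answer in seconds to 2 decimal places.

The component of the rowing shell's velocity perpendicular to the bank is 4.90 × sin 37° = 2.949 m/s.
Only the cross-stream component determines the crossing time; the current contributes nothing perpendicular to the bank.
Time = 556 / 2.949 = 188.545 s.

188.55 s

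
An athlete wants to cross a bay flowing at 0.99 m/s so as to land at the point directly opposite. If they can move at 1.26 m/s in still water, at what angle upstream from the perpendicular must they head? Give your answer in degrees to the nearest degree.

To cancel the current, the upstream component of the athlete's velocity must equal the flow: 1.26 sin θ = 0.99.
sin θ = 0.99 / 1.26 = 0.7857.
θ = arcsin(0.7857) = 51.787°.

52°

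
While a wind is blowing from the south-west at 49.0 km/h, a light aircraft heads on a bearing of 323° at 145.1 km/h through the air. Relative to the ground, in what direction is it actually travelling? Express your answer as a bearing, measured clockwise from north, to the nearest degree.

341°

Taking east as x and north as y: velocity relative to the air = (-87.323, 115.882) km/h; the air relative to ground = (34.648, 34.648) km/h.
Velocity relative to ground = (-87.323, 115.882) + (34.648, 34.648) = (-52.675, 150.530) km/h.
Bearing = atan2(-52.68, 150.53) = 340.71° clockwise from north.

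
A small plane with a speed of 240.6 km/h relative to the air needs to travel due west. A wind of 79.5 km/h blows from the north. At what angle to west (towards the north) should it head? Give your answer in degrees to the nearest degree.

19°

The wind pushes perpendicular to the desired track; the heading must have a component into the wind equal to 79.5 km/h: 240.6 sin θ = 79.5.
sin θ = 0.3304, so θ = 19.295°.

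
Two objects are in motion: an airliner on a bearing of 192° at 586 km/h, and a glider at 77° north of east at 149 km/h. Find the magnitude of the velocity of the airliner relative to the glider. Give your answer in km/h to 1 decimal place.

Taking east as x and north as y: airliner velocity = (-121.836, -573.194) km/h; glider velocity = (33.518, 145.181) km/h.
Velocity of airliner relative to glider = (-121.836, -573.194) − (33.518, 145.181) = (-155.354, -718.376) km/h.
Magnitude = |(-155.354, -718.376)| = 734.982 km/h.

735.0 km/h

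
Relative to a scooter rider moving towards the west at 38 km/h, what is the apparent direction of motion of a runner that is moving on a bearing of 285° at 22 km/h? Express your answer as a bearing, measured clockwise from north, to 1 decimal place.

Taking east as x and north as y: runner velocity = (-21.250, 5.694) km/h; scooter rider velocity = (-38.000, 0.000) km/h.
Velocity of runner relative to scooter rider = (-21.250, 5.694) − (-38.000, 0.000) = (16.750, 5.694) km/h.
Bearing = atan2(16.75, 5.69) = 71.22° clockwise from north.

071.2°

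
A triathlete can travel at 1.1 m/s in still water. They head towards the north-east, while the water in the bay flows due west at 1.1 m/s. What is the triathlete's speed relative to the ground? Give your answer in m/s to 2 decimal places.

Taking east as x and north as y: velocity relative to the water = (0.778, 0.778) m/s; the water relative to ground = (-1.100, 0.000) m/s.
Velocity relative to ground = (0.778, 0.778) + (-1.100, 0.000) = (-0.322, 0.778) m/s.
Speed = |(-0.322, 0.778)| = 0.842 m/s.

0.84 m/s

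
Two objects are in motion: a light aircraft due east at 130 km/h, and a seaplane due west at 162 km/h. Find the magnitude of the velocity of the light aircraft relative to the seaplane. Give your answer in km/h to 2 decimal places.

292.00 km/h

Taking east as x and north as y: light aircraft velocity = (130.000, 0.000) km/h; seaplane velocity = (-162.000, 0.000) km/h.
Velocity of light aircraft relative to seaplane = (130.000, 0.000) − (-162.000, 0.000) = (292.000, 0.000) km/h.
Magnitude = |(292.000, 0.000)| = 292.000 km/h.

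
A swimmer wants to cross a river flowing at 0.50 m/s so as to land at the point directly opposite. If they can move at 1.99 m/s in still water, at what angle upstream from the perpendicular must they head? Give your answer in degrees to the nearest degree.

15°

To cancel the current, the upstream component of the swimmer's velocity must equal the flow: 1.99 sin θ = 0.50.
sin θ = 0.50 / 1.99 = 0.2513.
θ = arcsin(0.2513) = 14.552°.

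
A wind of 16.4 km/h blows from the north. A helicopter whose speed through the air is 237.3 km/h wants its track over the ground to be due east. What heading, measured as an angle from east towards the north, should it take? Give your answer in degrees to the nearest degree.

4°

The wind pushes perpendicular to the desired track; the heading must have a component into the wind equal to 16.4 km/h: 237.3 sin θ = 16.4.
sin θ = 0.0691, so θ = 3.963°.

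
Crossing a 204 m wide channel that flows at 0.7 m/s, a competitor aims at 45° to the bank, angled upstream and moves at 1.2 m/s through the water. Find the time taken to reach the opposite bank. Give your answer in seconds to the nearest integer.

240 s

The component of the competitor's velocity perpendicular to the bank is 1.2 × sin 45° = 0.849 m/s.
Only the cross-stream component determines the crossing time; the current contributes nothing perpendicular to the bank.
Time = 204 / 0.849 = 240.416 s.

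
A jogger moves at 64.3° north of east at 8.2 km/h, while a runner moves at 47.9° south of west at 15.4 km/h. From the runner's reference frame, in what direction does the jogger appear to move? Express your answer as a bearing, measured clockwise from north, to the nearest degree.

036°

Taking east as x and north as y: jogger velocity = (3.556, 7.389) km/h; runner velocity = (-10.325, -11.426) km/h.
Velocity of jogger relative to runner = (3.556, 7.389) − (-10.325, -11.426) = (13.881, 18.815) km/h.
Bearing = atan2(13.88, 18.82) = 36.42° clockwise from north.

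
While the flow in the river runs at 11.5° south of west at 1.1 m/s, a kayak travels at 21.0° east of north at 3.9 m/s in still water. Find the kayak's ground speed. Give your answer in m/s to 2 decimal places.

3.44 m/s

Taking east as x and north as y: velocity relative to the water = (1.398, 3.641) m/s; the water relative to ground = (-1.078, -0.219) m/s.
Velocity relative to ground = (1.398, 3.641) + (-1.078, -0.219) = (0.320, 3.422) m/s.
Speed = |(0.320, 3.422)| = 3.437 m/s.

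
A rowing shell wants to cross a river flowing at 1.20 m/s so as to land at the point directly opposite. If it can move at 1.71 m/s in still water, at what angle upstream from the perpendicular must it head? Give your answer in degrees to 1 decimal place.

44.6°

To cancel the current, the upstream component of the rowing shell's velocity must equal the flow: 1.71 sin θ = 1.20.
sin θ = 1.20 / 1.71 = 0.7018.
θ = arcsin(0.7018) = 44.568°.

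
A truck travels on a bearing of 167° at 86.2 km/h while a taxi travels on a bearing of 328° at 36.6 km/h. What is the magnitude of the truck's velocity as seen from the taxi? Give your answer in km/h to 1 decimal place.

121.4 km/h

Taking east as x and north as y: truck velocity = (19.391, -83.991) km/h; taxi velocity = (-19.395, 31.039) km/h.
Velocity of truck relative to taxi = (19.391, -83.991) − (-19.395, 31.039) = (38.786, -115.029) km/h.
Magnitude = |(38.786, -115.029)| = 121.392 km/h.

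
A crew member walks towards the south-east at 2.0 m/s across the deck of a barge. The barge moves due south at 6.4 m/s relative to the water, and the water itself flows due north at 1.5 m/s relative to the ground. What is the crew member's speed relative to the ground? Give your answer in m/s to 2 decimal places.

In east/north components (m/s): crew member relative to barge = (1.414, -1.414); barge relative to water = (0.000, -6.400); water relative to ground = (0.000, 1.500).
Sum = (1.414, -6.314) m/s.
Speed = |(1.414, -6.314)| = 6.471 m/s.

6.47 m/s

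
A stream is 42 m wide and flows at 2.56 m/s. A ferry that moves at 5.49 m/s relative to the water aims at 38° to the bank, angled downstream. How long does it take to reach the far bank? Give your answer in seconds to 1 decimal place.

The component of the ferry's velocity perpendicular to the bank is 5.49 × sin 38° = 3.380 m/s.
The flow acts along the bank and has no component across it.
Time = 42 / 3.380 = 12.426 s.

12.4 s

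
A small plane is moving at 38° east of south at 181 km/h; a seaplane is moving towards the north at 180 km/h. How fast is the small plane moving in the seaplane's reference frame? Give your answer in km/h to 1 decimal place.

341.3 km/h

Taking east as x and north as y: small plane velocity = (111.435, -142.630) km/h; seaplane velocity = (0.000, 180.000) km/h.
Velocity of small plane relative to seaplane = (111.435, -142.630) − (0.000, 180.000) = (111.435, -322.630) km/h.
Magnitude = |(111.435, -322.630)| = 341.332 km/h.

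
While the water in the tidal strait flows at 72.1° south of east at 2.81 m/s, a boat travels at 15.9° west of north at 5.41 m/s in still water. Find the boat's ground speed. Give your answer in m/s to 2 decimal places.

Taking east as x and north as y: velocity relative to the water = (-1.482, 5.203) m/s; the water relative to ground = (0.864, -2.674) m/s.
Velocity relative to ground = (-1.482, 5.203) + (0.864, -2.674) = (-0.618, 2.529) m/s.
Speed = |(-0.618, 2.529)| = 2.604 m/s.

2.60 m/s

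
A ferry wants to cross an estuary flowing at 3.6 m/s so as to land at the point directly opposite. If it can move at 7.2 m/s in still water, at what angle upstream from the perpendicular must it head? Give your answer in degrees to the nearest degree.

30°

To cancel the current, the upstream component of the ferry's velocity must equal the flow: 7.2 sin θ = 3.6.
sin θ = 3.6 / 7.2 = 0.5000.
θ = arcsin(0.5000) = 30.000°.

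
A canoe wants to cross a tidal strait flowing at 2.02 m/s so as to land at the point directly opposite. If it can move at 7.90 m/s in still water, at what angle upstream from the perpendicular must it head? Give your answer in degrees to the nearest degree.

15°

To cancel the current, the upstream component of the canoe's velocity must equal the flow: 7.90 sin θ = 2.02.
sin θ = 2.02 / 7.90 = 0.2557.
θ = arcsin(0.2557) = 14.815°.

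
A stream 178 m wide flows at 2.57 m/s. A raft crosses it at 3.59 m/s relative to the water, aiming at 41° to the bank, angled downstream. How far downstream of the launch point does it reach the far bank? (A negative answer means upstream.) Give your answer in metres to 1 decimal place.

399.0 m

Perpendicular speed = 2.355 m/s; crossing time = 178 / 2.355 = 75.576 s.
Net downstream speed = 5.279 m/s.
Drift = 5.279 × 75.576 = 398.995 m (downstream).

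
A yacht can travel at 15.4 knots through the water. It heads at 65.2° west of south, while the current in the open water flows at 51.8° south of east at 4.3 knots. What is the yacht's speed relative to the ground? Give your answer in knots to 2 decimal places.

Taking east as x and north as y: velocity relative to the water = (-13.980, -6.460) knots; the water relative to ground = (2.659, -3.379) knots.
Velocity relative to ground = (-13.980, -6.460) + (2.659, -3.379) = (-11.321, -9.839) knots.
Speed = |(-11.321, -9.839)| = 14.999 knots.

15.00 knots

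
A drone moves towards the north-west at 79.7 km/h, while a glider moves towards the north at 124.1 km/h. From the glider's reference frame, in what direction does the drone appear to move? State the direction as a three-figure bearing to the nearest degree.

220°

Taking east as x and north as y: drone velocity = (-56.356, 56.356) km/h; glider velocity = (0.000, 124.100) km/h.
Velocity of drone relative to glider = (-56.356, 56.356) − (0.000, 124.100) = (-56.356, -67.744) km/h.
Bearing = atan2(-56.36, -67.74) = 219.76° clockwise from north.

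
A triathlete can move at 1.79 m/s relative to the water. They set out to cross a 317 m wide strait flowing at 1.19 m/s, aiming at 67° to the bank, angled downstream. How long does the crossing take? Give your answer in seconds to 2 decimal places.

192.39 s

The component of the triathlete's velocity perpendicular to the bank is 1.79 × sin 67° = 1.648 m/s.
The current is parallel to the bank, so it does not affect the crossing time.
Time = 317 / 1.648 = 192.389 s.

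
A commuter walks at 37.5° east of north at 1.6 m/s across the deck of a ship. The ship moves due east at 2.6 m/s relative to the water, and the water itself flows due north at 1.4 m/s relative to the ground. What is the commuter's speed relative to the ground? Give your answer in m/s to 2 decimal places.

In east/north components (m/s): commuter relative to ship = (0.974, 1.269); ship relative to water = (2.600, 0.000); water relative to ground = (0.000, 1.400).
Sum = (3.574, 2.669) m/s.
Speed = |(3.574, 2.669)| = 4.461 m/s.

4.46 m/s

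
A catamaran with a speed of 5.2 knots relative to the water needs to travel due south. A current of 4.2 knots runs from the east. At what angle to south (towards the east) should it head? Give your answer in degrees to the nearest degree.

54°

The current pushes perpendicular to the desired track; the heading must have a component into the current equal to 4.2 knots: 5.2 sin θ = 4.2.
sin θ = 0.8077, so θ = 53.871°.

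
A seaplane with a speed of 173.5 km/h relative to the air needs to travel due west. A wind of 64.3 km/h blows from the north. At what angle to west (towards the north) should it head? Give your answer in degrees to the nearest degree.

22°

The wind pushes perpendicular to the desired track; the heading must have a component into the wind equal to 64.3 km/h: 173.5 sin θ = 64.3.
sin θ = 0.3706, so θ = 21.753°.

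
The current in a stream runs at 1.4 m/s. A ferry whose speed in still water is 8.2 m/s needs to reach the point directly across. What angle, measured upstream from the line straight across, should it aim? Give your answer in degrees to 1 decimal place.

To cancel the current, the upstream component of the ferry's velocity must equal the flow: 8.2 sin θ = 1.4.
sin θ = 1.4 / 8.2 = 0.1707.
θ = arcsin(0.1707) = 9.830°.

9.8°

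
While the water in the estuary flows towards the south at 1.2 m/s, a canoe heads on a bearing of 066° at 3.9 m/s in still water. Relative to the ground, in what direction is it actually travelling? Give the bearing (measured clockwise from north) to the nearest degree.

Taking east as x and north as y: velocity relative to the water = (3.563, 1.586) m/s; the water relative to ground = (0.000, -1.200) m/s.
Velocity relative to ground = (3.563, 1.586) + (0.000, -1.200) = (3.563, 0.386) m/s.
Bearing = atan2(3.56, 0.39) = 83.81° clockwise from north.

084°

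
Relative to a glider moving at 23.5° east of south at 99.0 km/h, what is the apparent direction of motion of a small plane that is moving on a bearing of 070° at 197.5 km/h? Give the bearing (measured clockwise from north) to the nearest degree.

043°

Taking east as x and north as y: small plane velocity = (185.589, 67.549) km/h; glider velocity = (39.476, -90.789) km/h.
Velocity of small plane relative to glider = (185.589, 67.549) − (39.476, -90.789) = (146.113, 158.338) km/h.
Bearing = atan2(146.11, 158.34) = 42.70° clockwise from north.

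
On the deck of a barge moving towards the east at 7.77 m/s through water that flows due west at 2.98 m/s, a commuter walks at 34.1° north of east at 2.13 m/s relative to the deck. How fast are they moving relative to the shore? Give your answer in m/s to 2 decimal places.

In east/north components (m/s): commuter relative to barge = (1.764, 1.194); barge relative to water = (7.770, 0.000); water relative to ground = (-2.980, 0.000).
Sum = (6.554, 1.194) m/s.
Speed = |(6.554, 1.194)| = 6.662 m/s.

6.66 m/s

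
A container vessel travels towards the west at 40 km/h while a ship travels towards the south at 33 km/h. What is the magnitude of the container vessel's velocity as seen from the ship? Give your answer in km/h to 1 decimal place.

Taking east as x and north as y: container vessel velocity = (-40.000, 0.000) km/h; ship velocity = (0.000, -33.000) km/h.
Velocity of container vessel relative to ship = (-40.000, 0.000) − (0.000, -33.000) = (-40.000, 33.000) km/h.
Magnitude = |(-40.000, 33.000)| = 51.856 km/h.

51.9 km/h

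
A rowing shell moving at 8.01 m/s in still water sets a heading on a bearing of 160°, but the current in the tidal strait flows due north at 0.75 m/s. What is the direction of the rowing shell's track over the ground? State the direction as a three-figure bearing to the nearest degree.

Taking east as x and north as y: velocity relative to the water = (2.740, -7.527) m/s; the water relative to ground = (0.000, 0.750) m/s.
Velocity relative to ground = (2.740, -7.527) + (0.000, 0.750) = (2.740, -6.777) m/s.
Bearing = atan2(2.74, -6.78) = 157.99° clockwise from north.

158°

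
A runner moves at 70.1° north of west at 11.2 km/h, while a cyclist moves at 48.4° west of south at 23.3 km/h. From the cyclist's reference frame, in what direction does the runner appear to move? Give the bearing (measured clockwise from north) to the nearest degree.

028°

Taking east as x and north as y: runner velocity = (-3.812, 10.531) km/h; cyclist velocity = (-17.424, -15.469) km/h.
Velocity of runner relative to cyclist = (-3.812, 10.531) − (-17.424, -15.469) = (13.611, 26.001) km/h.
Bearing = atan2(13.61, 26.00) = 27.63° clockwise from north.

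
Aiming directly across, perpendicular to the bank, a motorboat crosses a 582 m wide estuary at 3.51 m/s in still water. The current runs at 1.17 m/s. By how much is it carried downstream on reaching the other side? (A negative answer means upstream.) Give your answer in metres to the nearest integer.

194 m

Perpendicular speed = 3.510 m/s; crossing time = 582 / 3.510 = 165.812 s.
Net downstream speed = 1.170 m/s.
Drift = 1.170 × 165.812 = 194.000 m (downstream).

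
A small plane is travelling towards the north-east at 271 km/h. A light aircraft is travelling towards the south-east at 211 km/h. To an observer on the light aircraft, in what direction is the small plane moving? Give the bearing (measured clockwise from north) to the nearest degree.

Taking east as x and north as y: small plane velocity = (191.626, 191.626) km/h; light aircraft velocity = (149.200, -149.200) km/h.
Velocity of small plane relative to light aircraft = (191.626, 191.626) − (149.200, -149.200) = (42.426, 340.825) km/h.
Bearing = atan2(42.43, 340.83) = 7.10° clockwise from north.

007°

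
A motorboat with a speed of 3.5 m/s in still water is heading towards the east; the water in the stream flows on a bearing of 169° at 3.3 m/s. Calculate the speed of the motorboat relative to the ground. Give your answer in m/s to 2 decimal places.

5.25 m/s

Taking east as x and north as y: velocity relative to the water = (3.500, 0.000) m/s; the water relative to ground = (0.630, -3.239) m/s.
Velocity relative to ground = (3.500, 0.000) + (0.630, -3.239) = (4.130, -3.239) m/s.
Speed = |(4.130, -3.239)| = 5.249 m/s.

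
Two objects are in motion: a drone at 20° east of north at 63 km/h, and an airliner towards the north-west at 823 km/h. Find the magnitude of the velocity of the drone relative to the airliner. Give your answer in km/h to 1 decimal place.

Taking east as x and north as y: drone velocity = (21.547, 59.201) km/h; airliner velocity = (-581.949, 581.949) km/h.
Velocity of drone relative to airliner = (21.547, 59.201) − (-581.949, 581.949) = (603.496, -522.748) km/h.
Magnitude = |(603.496, -522.748)| = 798.419 km/h.

798.4 km/h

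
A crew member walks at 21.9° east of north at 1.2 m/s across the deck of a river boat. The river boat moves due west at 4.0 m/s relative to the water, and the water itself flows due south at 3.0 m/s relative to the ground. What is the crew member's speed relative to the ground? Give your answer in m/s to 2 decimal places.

4.02 m/s

In east/north components (m/s): crew member relative to river boat = (0.448, 1.113); river boat relative to water = (-4.000, 0.000); water relative to ground = (0.000, -3.000).
Sum = (-3.552, -1.887) m/s.
Speed = |(-3.552, -1.887)| = 4.022 m/s.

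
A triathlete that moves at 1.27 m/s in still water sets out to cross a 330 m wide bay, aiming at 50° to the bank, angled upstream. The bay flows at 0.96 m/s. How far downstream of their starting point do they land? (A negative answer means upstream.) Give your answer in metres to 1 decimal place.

Perpendicular speed = 0.973 m/s; crossing time = 330 / 0.973 = 339.200 s.
Net downstream speed = 0.144 m/s.
Drift = 0.144 × 339.200 = 48.729 m (downstream).

48.7 m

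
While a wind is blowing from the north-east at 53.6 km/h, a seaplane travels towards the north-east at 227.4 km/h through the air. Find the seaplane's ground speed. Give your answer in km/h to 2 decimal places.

173.80 km/h

Taking east as x and north as y: velocity relative to the air = (160.796, 160.796) km/h; the air relative to ground = (-37.901, -37.901) km/h.
Velocity relative to ground = (160.796, 160.796) + (-37.901, -37.901) = (122.895, 122.895) km/h.
Speed = |(122.895, 122.895)| = 173.800 km/h.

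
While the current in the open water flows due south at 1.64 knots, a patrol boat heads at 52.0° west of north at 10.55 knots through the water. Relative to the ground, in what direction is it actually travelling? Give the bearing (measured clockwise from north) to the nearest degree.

300°

Taking east as x and north as y: velocity relative to the water = (-8.314, 6.495) knots; the water relative to ground = (0.000, -1.640) knots.
Velocity relative to ground = (-8.314, 6.495) + (0.000, -1.640) = (-8.314, 4.855) knots.
Bearing = atan2(-8.31, 4.86) = 300.29° clockwise from north.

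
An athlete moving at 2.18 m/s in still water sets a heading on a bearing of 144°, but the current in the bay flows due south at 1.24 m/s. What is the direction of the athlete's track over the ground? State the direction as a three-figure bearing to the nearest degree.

157°

Taking east as x and north as y: velocity relative to the water = (1.281, -1.764) m/s; the water relative to ground = (0.000, -1.240) m/s.
Velocity relative to ground = (1.281, -1.764) + (0.000, -1.240) = (1.281, -3.004) m/s.
Bearing = atan2(1.28, -3.00) = 156.90° clockwise from north.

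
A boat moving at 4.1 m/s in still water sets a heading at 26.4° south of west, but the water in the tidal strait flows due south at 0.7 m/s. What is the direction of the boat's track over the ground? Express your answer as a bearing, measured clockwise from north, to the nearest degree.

236°

Taking east as x and north as y: velocity relative to the water = (-3.672, -1.823) m/s; the water relative to ground = (0.000, -0.700) m/s.
Velocity relative to ground = (-3.672, -1.823) + (0.000, -0.700) = (-3.672, -2.523) m/s.
Bearing = atan2(-3.67, -2.52) = 235.51° clockwise from north.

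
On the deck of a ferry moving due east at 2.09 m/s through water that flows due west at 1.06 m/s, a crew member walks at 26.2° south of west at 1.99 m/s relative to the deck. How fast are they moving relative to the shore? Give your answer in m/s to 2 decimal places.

1.16 m/s

In east/north components (m/s): crew member relative to ferry = (-1.786, -0.879); ferry relative to water = (2.090, 0.000); water relative to ground = (-1.060, 0.000).
Sum = (-0.756, -0.879) m/s.
Speed = |(-0.756, -0.879)| = 1.159 m/s.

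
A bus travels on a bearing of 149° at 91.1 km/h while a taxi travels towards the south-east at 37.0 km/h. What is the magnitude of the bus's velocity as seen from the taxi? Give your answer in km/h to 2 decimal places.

55.92 km/h

Taking east as x and north as y: bus velocity = (46.920, -78.088) km/h; taxi velocity = (26.163, -26.163) km/h.
Velocity of bus relative to taxi = (46.920, -78.088) − (26.163, -26.163) = (20.757, -51.925) km/h.
Magnitude = |(20.757, -51.925)| = 55.920 km/h.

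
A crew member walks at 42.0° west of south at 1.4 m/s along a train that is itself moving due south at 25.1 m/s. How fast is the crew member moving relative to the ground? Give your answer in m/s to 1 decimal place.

Taking east as x and north as y: train velocity = (0.000, -25.100) m/s; crew member velocity relative to train = (-0.937, -1.040) m/s.
Velocity relative to ground = (0.000, -25.100) + (-0.937, -1.040) = (-0.937, -26.140) m/s.
Speed = |(-0.937, -26.140)| = 26.157 m/s.

26.2 m/s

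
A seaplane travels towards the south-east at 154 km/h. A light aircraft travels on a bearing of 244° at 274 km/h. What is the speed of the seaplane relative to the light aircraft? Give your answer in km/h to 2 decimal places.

355.34 km/h

Taking east as x and north as y: seaplane velocity = (108.894, -108.894) km/h; light aircraft velocity = (-246.270, -120.114) km/h.
Velocity of seaplane relative to light aircraft = (108.894, -108.894) − (-246.270, -120.114) = (355.164, 11.219) km/h.
Magnitude = |(355.164, 11.219)| = 355.341 km/h.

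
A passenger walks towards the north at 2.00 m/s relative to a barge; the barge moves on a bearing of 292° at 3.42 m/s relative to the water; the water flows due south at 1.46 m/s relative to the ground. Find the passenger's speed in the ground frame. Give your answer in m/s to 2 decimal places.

In east/north components (m/s): passenger relative to barge = (0.000, 2.000); barge relative to water = (-3.171, 1.281); water relative to ground = (0.000, -1.460).
Sum = (-3.171, 1.821) m/s.
Speed = |(-3.171, 1.821)| = 3.657 m/s.

3.66 m/s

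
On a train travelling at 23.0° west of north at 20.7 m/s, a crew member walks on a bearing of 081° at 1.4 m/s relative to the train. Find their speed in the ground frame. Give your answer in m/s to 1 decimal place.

Taking east as x and north as y: train velocity = (-8.088, 19.054) m/s; crew member velocity relative to train = (1.383, 0.219) m/s.
Velocity relative to ground = (-8.088, 19.054) + (1.383, 0.219) = (-6.705, 19.273) m/s.
Speed = |(-6.705, 19.273)| = 20.407 m/s.

20.4 m/s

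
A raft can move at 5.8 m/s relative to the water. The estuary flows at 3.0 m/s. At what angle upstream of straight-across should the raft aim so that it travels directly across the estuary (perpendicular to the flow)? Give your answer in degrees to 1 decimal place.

To cancel the current, the upstream component of the raft's velocity must equal the flow: 5.8 sin θ = 3.0.
sin θ = 3.0 / 5.8 = 0.5172.
θ = arcsin(0.5172) = 31.147°.

31.1°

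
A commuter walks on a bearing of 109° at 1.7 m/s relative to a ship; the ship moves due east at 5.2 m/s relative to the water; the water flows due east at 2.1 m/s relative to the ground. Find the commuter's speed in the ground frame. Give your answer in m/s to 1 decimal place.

8.9 m/s

In east/north components (m/s): commuter relative to ship = (1.607, -0.553); ship relative to water = (5.200, 0.000); water relative to ground = (2.100, 0.000).
Sum = (8.907, -0.553) m/s.
Speed = |(8.907, -0.553)| = 8.925 m/s.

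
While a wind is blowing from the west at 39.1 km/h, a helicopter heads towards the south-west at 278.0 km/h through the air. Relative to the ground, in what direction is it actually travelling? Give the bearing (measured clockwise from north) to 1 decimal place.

Taking east as x and north as y: velocity relative to the air = (-196.576, -196.576) km/h; the air relative to ground = (39.100, 0.000) km/h.
Velocity relative to ground = (-196.576, -196.576) + (39.100, 0.000) = (-157.476, -196.576) km/h.
Bearing = atan2(-157.48, -196.58) = 218.70° clockwise from north.

218.7°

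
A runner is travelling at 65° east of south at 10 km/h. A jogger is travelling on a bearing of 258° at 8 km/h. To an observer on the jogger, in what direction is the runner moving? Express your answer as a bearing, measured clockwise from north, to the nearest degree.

099°

Taking east as x and north as y: runner velocity = (9.063, -4.226) km/h; jogger velocity = (-7.825, -1.663) km/h.
Velocity of runner relative to jogger = (9.063, -4.226) − (-7.825, -1.663) = (16.888, -2.563) km/h.
Bearing = atan2(16.89, -2.56) = 98.63° clockwise from north.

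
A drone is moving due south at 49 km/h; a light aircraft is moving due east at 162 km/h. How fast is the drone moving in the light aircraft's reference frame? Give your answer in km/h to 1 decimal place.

169.2 km/h

Taking east as x and north as y: drone velocity = (0.000, -49.000) km/h; light aircraft velocity = (162.000, 0.000) km/h.
Velocity of drone relative to light aircraft = (0.000, -49.000) − (162.000, 0.000) = (-162.000, -49.000) km/h.
Magnitude = |(-162.000, -49.000)| = 169.248 km/h.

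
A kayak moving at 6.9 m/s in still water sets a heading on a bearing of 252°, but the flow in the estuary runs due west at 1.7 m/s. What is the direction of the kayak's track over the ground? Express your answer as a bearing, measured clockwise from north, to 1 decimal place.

Taking east as x and north as y: velocity relative to the water = (-6.562, -2.132) m/s; the water relative to ground = (-1.700, 0.000) m/s.
Velocity relative to ground = (-6.562, -2.132) + (-1.700, 0.000) = (-8.262, -2.132) m/s.
Bearing = atan2(-8.26, -2.13) = 255.53° clockwise from north.

255.5°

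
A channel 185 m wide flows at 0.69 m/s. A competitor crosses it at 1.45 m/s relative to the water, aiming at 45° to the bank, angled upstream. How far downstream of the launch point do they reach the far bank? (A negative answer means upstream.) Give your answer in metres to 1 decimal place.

Perpendicular speed = 1.025 m/s; crossing time = 185 / 1.025 = 180.434 s.
Net downstream speed = -0.335 m/s.
Drift = -0.335 × 180.434 = -60.500 m (upstream).

-60.5 m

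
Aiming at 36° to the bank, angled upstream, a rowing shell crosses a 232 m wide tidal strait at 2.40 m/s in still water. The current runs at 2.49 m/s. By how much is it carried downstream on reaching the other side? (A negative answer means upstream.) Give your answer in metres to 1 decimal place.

Perpendicular speed = 1.411 m/s; crossing time = 232 / 1.411 = 164.459 s.
Net downstream speed = 0.548 m/s.
Drift = 0.548 × 164.459 = 90.183 m (downstream).

90.2 m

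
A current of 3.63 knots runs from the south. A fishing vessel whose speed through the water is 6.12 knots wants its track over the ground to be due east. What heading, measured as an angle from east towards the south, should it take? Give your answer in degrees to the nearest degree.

36°

The current pushes perpendicular to the desired track; the heading must have a component into the current equal to 3.63 knots: 6.12 sin θ = 3.63.
sin θ = 0.5931, so θ = 36.380°.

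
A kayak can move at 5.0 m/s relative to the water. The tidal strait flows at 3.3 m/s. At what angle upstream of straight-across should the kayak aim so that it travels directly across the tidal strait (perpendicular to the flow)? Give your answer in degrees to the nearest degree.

41°

To cancel the current, the upstream component of the kayak's velocity must equal the flow: 5.0 sin θ = 3.3.
sin θ = 3.3 / 5.0 = 0.6600.
θ = arcsin(0.6600) = 41.300°.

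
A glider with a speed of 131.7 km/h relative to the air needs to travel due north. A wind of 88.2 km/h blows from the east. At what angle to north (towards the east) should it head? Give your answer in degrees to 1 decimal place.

42.0°

The wind pushes perpendicular to the desired track; the heading must have a component into the wind equal to 88.2 km/h: 131.7 sin θ = 88.2.
sin θ = 0.6697, so θ = 42.044°.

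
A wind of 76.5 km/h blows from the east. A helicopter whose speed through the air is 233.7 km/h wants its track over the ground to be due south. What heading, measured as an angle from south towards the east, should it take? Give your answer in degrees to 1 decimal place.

19.1°

The wind pushes perpendicular to the desired track; the heading must have a component into the wind equal to 76.5 km/h: 233.7 sin θ = 76.5.
sin θ = 0.3273, so θ = 19.108°.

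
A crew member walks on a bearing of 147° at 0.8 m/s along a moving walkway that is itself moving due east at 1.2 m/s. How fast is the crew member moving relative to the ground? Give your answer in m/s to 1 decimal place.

1.8 m/s

Taking east as x and north as y: moving walkway velocity = (1.200, 0.000) m/s; crew member velocity relative to moving walkway = (0.436, -0.671) m/s.
Velocity relative to ground = (1.200, 0.000) + (0.436, -0.671) = (1.636, -0.671) m/s.
Speed = |(1.636, -0.671)| = 1.768 m/s.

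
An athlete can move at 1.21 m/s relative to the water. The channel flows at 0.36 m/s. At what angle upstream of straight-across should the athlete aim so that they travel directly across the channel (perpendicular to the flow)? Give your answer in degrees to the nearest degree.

17°

To cancel the current, the upstream component of the athlete's velocity must equal the flow: 1.21 sin θ = 0.36.
sin θ = 0.36 / 1.21 = 0.2975.
θ = arcsin(0.2975) = 17.309°.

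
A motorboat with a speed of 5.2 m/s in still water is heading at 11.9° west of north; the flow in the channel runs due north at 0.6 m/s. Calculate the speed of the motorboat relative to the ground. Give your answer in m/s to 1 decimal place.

Taking east as x and north as y: velocity relative to the water = (-1.072, 5.088) m/s; the water relative to ground = (0.000, 0.600) m/s.
Velocity relative to ground = (-1.072, 5.088) + (0.000, 0.600) = (-1.072, 5.688) m/s.
Speed = |(-1.072, 5.688)| = 5.788 m/s.

5.8 m/s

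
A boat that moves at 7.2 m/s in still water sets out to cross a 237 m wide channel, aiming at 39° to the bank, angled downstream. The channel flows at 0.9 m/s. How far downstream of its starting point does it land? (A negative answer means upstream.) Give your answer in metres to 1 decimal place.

339.7 m

Perpendicular speed = 4.531 m/s; crossing time = 237 / 4.531 = 52.305 s.
Net downstream speed = 6.495 m/s.
Drift = 6.495 × 52.305 = 339.745 m (downstream).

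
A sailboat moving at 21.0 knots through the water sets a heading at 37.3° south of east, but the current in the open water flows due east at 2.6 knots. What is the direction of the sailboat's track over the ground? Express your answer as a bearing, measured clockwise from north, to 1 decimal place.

Taking east as x and north as y: velocity relative to the water = (16.705, -12.726) knots; the water relative to ground = (2.600, 0.000) knots.
Velocity relative to ground = (16.705, -12.726) + (2.600, 0.000) = (19.305, -12.726) knots.
Bearing = atan2(19.30, -12.73) = 123.39° clockwise from north.

123.4°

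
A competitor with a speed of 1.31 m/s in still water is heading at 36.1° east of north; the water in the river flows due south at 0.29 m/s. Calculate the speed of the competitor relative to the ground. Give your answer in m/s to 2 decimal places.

1.09 m/s

Taking east as x and north as y: velocity relative to the water = (0.772, 1.058) m/s; the water relative to ground = (0.000, -0.290) m/s.
Velocity relative to ground = (0.772, 1.058) + (0.000, -0.290) = (0.772, 0.768) m/s.
Speed = |(0.772, 0.768)| = 1.089 m/s.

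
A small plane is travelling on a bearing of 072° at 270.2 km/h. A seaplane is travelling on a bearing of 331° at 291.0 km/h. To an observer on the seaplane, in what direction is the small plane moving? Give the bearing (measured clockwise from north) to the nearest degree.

Taking east as x and north as y: small plane velocity = (256.975, 83.496) km/h; seaplane velocity = (-141.080, 254.514) km/h.
Velocity of small plane relative to seaplane = (256.975, 83.496) − (-141.080, 254.514) = (398.055, -171.018) km/h.
Bearing = atan2(398.06, -171.02) = 113.25° clockwise from north.

113°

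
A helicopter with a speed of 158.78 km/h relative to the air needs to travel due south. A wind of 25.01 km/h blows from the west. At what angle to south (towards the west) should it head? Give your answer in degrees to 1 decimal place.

The wind pushes perpendicular to the desired track; the heading must have a component into the wind equal to 25.01 km/h: 158.78 sin θ = 25.01.
sin θ = 0.1575, so θ = 9.063°.

9.1°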